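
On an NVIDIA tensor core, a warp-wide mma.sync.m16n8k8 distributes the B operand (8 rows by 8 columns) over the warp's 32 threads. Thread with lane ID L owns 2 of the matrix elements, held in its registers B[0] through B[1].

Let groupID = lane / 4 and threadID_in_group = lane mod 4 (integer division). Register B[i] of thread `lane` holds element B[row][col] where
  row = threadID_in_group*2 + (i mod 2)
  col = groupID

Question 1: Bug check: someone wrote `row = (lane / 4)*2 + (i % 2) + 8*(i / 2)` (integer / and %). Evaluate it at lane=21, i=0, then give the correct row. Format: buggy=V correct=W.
`(lane / 4)*2 + (i % 2) + 8*(i / 2)`[21,0]->10
lane 21: gid=5 (21/4), tid=1 (21%4)
i=0: r=1*2+0=2, c=gid=5
row: 10 vs 2

buggy=10 correct=2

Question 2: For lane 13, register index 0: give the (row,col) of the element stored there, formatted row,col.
2,3

lane 13->13/4=3, 13 mod 4=1
i=0  r:2·1+0->2  c:3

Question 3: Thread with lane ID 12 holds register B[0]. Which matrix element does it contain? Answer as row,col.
0,3

L=12->gid=12>>2=3, tid=12&3=0
[0]->row 0·2+0=0  col gid=3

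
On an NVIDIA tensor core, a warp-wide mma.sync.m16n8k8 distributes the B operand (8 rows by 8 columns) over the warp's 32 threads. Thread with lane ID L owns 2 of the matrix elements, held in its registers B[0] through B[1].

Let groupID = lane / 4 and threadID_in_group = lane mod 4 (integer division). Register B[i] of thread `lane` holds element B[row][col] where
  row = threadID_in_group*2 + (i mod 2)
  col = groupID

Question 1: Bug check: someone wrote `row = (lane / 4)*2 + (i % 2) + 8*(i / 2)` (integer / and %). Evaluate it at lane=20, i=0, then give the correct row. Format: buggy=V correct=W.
`(lane / 4)*2 + (i % 2) + 8*(i / 2)`[20,0]⇒10
20: gr=5,th=0
[0] (0*2+0,5) = (0,5)
row: 10 vs 0

buggy=10 correct=0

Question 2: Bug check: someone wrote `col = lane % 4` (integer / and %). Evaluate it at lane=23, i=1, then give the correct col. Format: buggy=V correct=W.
buggy=3 correct=5

`lane % 4`[23,1]->3
lane 23: gid=5 (23/4), tid=3 (23%4)
i=1: r=3*2+1=7, c=gid=5
col: 3 vs 5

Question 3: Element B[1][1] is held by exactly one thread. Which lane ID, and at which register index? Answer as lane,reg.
4,1

c=1→G=1  r=1→T=0,p=1
L=1*4+0=4  i=1=1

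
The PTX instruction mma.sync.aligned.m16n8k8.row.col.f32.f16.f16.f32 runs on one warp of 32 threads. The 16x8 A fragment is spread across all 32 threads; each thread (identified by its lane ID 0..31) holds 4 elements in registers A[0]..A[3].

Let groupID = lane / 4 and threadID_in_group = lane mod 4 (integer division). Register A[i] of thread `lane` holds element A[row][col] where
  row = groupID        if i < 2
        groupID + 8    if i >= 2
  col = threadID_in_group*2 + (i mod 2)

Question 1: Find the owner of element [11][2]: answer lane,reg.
r=11->g=3,rb=1  c=2->t=1,b0=0
L=3*4+1=13  i=1*2+0=2

13,2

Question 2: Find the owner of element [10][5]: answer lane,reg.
r: 10->gid=2,r8=1  c: 5->tid=2,i&1=1
L=2*4+2=10  i=1*2+1=3

10,3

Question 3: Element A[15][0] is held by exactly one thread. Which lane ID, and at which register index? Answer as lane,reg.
28,2

r: 15->gid=7,r8=1  c: 0->tid=0,i&1=0
L=7*4+0=28  i=1*2+0=2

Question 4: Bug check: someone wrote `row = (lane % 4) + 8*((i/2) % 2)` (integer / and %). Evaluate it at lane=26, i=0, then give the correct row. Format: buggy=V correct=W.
buggy=2 correct=6

`(lane % 4) + 8*((i/2) % 2)`[26,0]→2
lane 26→26/4=6, 26 mod 4=2
i=0  r:6+0→6  c:2·2+0→4
row: 2 vs 6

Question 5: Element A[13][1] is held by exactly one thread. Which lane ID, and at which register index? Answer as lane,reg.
r=13⇒gr=5,Rb=1  c=1⇒th=0,odd=1
L=5*4+0=20  i=1*2+1=3

20,3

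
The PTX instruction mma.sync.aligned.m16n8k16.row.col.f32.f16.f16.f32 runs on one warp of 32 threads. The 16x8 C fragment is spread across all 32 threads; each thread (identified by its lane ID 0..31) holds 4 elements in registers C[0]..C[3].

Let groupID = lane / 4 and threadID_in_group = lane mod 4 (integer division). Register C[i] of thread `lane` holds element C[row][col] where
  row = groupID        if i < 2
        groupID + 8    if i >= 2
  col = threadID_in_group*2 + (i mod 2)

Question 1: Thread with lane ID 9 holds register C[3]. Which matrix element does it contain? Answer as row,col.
lane 9: G=2 (9/4), T=1 (9%4)
i=3: r=2+8=10, c=1*2+1=3

10,3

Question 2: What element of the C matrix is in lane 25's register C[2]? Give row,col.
14,2

25: g=6,t=1
[2] (6+8,1*2+0) = (14,2)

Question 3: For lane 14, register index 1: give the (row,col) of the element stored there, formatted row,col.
14: g=3,t=2
[1] (3+0,2*2+1) = (3,5)

3,5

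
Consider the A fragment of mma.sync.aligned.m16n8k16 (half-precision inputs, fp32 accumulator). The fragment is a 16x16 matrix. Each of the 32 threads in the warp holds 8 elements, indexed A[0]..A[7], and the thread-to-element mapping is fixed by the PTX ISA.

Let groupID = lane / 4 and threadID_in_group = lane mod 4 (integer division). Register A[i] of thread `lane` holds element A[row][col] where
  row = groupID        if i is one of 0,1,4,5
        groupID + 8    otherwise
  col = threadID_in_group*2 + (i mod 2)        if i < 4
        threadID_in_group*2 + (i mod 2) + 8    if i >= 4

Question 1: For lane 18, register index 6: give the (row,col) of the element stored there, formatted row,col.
12,12

L=18⇒gr=18>>2=4, th=18&3=2
[6]⇒row 4+8=12  col 2·2+0+8=12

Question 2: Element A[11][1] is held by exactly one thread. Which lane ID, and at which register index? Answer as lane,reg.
r=11→G=3,rhi=1  c=1→chi=0,T=0,p=1
L=3*4+0=12  i=0*4+1*2+1=3

12,3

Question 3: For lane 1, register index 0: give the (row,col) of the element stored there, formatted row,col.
L=1→G=1>>2=0, T=1&3=1
[0]→row 0+0=0  col 1·2+0+0=2

0,2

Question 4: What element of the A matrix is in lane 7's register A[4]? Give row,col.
1,14

7: gr=1,th=3
[4] (1+0,3*2+0+8) = (1,14)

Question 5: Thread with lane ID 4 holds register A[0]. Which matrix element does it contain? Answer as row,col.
L=4->g=4>>2=1, t=4&3=0
[0]->row 1+0=1  col 0·2+0+0=0

1,0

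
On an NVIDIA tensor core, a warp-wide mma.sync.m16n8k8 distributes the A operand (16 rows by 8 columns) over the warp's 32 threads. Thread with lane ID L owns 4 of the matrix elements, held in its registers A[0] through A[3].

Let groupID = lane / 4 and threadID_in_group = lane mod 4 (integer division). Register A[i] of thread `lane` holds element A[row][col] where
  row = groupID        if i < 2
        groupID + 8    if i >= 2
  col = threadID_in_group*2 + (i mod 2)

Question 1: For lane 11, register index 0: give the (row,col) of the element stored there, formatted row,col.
lane 11: G=2 (11/4), T=3 (11%4)
i=0: r=2+0=2, c=3*2+0=6

2,6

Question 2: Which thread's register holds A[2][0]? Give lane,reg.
8,0

r=2→G=2,rhi=0  c=0→T=0,p=0
L=2*4+0=8  i=0*2+0=0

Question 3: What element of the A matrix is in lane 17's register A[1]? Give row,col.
4,3

L=17⇒gr=17>>2=4, th=17&3=1
[1]⇒row 4+0=4  col 1·2+1=3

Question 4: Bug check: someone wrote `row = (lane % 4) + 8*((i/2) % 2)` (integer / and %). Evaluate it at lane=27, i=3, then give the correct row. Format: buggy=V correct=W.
`(lane % 4) + 8*((i/2) % 2)`[27,3]⇒11
lane 27⇒27/4=6, 27 mod 4=3
i=3  r:6+8⇒14  c:2·3+1⇒7
row: 11 vs 14

buggy=11 correct=14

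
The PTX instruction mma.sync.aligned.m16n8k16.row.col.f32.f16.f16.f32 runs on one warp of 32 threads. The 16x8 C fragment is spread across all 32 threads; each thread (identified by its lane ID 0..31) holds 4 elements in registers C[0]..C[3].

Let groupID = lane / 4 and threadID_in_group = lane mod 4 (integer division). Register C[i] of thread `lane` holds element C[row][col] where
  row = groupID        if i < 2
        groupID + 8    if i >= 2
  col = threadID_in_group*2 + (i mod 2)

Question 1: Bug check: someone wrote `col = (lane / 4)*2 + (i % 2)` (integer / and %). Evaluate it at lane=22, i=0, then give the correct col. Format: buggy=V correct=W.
buggy=10 correct=4

`(lane / 4)*2 + (i % 2)`[22,0]⇒10
lane 22: gr=5 (22/4), th=2 (22%4)
i=0: r=5+0=5, c=2*2+0=4
col: 10 vs 4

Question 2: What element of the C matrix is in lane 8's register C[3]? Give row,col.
L=8=>grp=8>>2=2, tig=8&3=0
[3]=>row 2+8=10  col 0·2+1=1

10,1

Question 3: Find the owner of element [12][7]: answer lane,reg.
r: 12->gid=4,r8=1  c: 7->tid=3,i&1=1
L=4*4+3=19  i=1*2+1=3

19,3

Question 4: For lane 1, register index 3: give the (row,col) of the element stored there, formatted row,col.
8,3

lane 1→1/4=0, 1 mod 4=1
i=3  r:0+8→8  c:2·1+1→3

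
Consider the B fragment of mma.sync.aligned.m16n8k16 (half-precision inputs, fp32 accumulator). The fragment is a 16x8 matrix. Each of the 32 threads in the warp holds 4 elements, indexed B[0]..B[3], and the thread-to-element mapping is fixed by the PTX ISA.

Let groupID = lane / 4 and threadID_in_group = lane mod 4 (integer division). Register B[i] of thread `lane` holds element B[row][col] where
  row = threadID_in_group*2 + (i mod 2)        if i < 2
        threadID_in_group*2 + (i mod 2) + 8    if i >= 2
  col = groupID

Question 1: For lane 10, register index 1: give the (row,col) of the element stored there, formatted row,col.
lane 10→10/4=2, 10 mod 4=2
i=1  r:2·2+1+0→5  c:2

5,2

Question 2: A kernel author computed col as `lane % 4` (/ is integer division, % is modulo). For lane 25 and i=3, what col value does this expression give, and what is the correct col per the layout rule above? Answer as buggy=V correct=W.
`lane % 4`[25,3]⇒1
L=25⇒gr=25>>2=6, th=25&3=1
[3]⇒row 1·2+1+8=11  col gr=6
col: 1 vs 6

buggy=1 correct=6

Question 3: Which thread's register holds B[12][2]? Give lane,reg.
10,2

c=2->g=2  r=12->rb=1,t=2,b0=0
L=2*4+2=10  i=1*2+0=2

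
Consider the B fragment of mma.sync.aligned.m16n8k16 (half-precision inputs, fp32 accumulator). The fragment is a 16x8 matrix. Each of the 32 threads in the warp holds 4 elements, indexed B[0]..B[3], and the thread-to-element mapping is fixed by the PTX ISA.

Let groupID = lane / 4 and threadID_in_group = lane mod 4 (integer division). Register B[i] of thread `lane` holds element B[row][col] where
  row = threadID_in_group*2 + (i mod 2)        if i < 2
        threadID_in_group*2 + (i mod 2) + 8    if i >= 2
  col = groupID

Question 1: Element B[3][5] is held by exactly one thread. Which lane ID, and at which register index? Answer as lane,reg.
21,1

c: 5->gid=5  r: 3->r8=0,tid=1,i&1=1
L=5*4+1=21  i=0*2+1=1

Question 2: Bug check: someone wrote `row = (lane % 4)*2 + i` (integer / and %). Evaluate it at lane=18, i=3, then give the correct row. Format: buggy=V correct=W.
buggy=7 correct=13

`(lane % 4)*2 + i`[18,3]->7
lane 18: gid=4 (18/4), tid=2 (18%4)
i=3: r=2*2+1+8=13, c=gid=4
row: 7 vs 13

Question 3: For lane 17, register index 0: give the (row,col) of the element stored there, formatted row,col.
2,4

lane 17: grp=4 (17/4), tig=1 (17%4)
i=0: r=1*2+0+0=2, c=grp=4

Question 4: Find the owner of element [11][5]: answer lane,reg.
21,3

c: 5->gid=5  r: 11->r8=1,tid=1,i&1=1
L=5*4+1=21  i=1*2+1=3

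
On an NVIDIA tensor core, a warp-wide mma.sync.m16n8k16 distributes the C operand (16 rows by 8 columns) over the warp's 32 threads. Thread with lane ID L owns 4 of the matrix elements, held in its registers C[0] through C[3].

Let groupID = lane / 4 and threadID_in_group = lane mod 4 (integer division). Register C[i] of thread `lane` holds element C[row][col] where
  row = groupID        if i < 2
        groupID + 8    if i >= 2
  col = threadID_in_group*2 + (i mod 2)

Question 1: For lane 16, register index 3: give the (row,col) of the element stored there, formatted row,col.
12,1

L=16->g=16>>2=4, t=16&3=0
[3]->row 4+8=12  col 0·2+1=1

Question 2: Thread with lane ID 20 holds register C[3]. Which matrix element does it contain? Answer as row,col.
13,1

L=20->g=20>>2=5, t=20&3=0
[3]->row 5+8=13  col 0·2+1=1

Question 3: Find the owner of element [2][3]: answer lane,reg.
r:2=>grp=2,rB=0  c:3=>tig=1,lo=1
L=2*4+1=9  i=0*2+1=1

9,1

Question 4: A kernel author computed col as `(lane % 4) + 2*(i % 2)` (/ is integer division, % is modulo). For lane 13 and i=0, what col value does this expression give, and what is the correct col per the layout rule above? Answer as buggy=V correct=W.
buggy=1 correct=2

`(lane % 4) + 2*(i % 2)`[13,0]=>1
lane 13=>13/4=3, 13 mod 4=1
i=0  r:3+0=>3  c:2·1+0=>2
col: 1 vs 2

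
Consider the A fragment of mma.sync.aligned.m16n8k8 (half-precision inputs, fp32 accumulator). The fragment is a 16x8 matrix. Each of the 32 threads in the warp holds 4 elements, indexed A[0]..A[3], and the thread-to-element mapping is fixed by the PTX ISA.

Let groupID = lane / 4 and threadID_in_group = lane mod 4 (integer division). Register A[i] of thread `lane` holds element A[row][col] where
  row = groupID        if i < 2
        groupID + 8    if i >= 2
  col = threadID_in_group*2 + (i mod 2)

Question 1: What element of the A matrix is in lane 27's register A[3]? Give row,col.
L=27⇒gr=27>>2=6, th=27&3=3
[3]⇒row 6+8=14  col 3·2+1=7

14,7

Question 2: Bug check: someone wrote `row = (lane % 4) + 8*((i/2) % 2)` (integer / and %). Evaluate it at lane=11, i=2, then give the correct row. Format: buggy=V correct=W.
buggy=11 correct=10

`(lane % 4) + 8*((i/2) % 2)`[11,2]=>11
11: grp=2,tig=3
[2] (2+8,3*2+0) = (10,6)
row: 11 vs 10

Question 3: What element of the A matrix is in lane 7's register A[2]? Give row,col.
L=7=>grp=7>>2=1, tig=7&3=3
[2]=>row 1+8=9  col 3·2+0=6

9,6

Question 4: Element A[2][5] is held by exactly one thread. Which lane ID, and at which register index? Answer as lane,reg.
10,1

r=2→G=2,rhi=0  c=5→T=2,p=1
L=2*4+2=10  i=0*2+1=1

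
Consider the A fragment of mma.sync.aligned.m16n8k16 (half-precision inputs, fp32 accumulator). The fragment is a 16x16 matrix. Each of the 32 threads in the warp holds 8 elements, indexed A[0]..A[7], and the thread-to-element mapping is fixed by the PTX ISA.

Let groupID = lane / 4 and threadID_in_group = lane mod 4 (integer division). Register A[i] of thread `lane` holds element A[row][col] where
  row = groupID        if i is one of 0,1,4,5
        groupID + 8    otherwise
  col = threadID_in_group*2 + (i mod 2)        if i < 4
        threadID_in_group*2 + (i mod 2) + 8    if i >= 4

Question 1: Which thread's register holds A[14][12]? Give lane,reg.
26,6

r: 14->gid=6,r8=1  c: 12->c8=1,tid=2,i&1=0
L=6*4+2=26  i=1*4+1*2+0=6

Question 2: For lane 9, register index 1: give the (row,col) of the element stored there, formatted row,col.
2,3

lane 9→9/4=2, 9 mod 4=1
i=1  r:2+0→2  c:2·1+1+0→3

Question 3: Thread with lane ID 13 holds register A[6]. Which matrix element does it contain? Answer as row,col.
lane 13: gr=3 (13/4), th=1 (13%4)
i=6: r=3+8=11, c=1*2+0+8=10

11,10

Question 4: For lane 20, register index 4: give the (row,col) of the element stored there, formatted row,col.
L=20->gid=20>>2=5, tid=20&3=0
[4]->row 5+0=5  col 0·2+0+8=8

5,8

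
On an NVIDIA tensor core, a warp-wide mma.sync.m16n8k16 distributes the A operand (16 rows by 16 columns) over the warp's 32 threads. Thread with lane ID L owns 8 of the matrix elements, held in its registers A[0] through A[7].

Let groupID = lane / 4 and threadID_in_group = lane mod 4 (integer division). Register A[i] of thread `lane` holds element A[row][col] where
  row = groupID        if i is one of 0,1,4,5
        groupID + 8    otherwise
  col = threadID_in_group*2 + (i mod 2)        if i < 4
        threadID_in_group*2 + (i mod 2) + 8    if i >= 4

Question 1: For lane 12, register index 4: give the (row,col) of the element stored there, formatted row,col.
3,8

12: g=3,t=0
[4] (3+0,0*2+0+8) = (3,8)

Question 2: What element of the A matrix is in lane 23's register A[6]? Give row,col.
L=23->gid=23>>2=5, tid=23&3=3
[6]->row 5+8=13  col 3·2+0+8=14

13,14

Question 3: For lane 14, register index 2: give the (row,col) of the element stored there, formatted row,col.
L=14=>grp=14>>2=3, tig=14&3=2
[2]=>row 3+8=11  col 2·2+0+0=4

11,4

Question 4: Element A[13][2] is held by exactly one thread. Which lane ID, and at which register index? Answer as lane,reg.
r=13⇒gr=5,Rb=1  c=2⇒Cb=0,th=1,odd=0
L=5*4+1=21  i=0*4+1*2+0=2

21,2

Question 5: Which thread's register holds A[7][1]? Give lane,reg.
r=7⇒gr=7,Rb=0  c=1⇒Cb=0,th=0,odd=1
L=7*4+0=28  i=0*4+0*2+1=1

28,1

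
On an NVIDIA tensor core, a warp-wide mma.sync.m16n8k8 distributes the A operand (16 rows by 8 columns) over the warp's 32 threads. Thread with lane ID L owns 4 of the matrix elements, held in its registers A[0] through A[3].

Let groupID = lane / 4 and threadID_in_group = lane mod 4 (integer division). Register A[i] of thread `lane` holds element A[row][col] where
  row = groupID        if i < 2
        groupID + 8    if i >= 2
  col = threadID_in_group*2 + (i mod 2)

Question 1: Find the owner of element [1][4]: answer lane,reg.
6,0

r:1=>grp=1,rB=0  c:4=>tig=2,lo=0
L=1*4+2=6  i=0*2+0=0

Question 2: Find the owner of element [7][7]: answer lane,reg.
r:7=>grp=7,rB=0  c:7=>tig=3,lo=1
L=7*4+3=31  i=0*2+1=1

31,1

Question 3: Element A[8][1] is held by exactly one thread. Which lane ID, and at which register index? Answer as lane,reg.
0,3

r:8=>grp=0,rB=1  c:1=>tig=0,lo=1
L=0*4+0=0  i=1*2+1=3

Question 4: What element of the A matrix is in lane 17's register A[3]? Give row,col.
lane 17: g=4 (17/4), t=1 (17%4)
i=3: r=4+8=12, c=1*2+1=3

12,3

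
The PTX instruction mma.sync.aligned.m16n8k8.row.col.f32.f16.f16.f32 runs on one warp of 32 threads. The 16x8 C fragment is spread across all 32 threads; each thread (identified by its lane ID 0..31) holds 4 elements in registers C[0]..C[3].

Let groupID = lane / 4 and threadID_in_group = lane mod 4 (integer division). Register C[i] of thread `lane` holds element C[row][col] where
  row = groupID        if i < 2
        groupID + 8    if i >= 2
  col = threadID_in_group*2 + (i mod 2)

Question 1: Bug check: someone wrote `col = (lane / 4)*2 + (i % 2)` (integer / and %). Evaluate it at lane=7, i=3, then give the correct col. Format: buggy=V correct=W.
buggy=3 correct=7

`(lane / 4)*2 + (i % 2)`[7,3]->3
7: gid=1,tid=3
[3] (1+8,3*2+1) = (9,7)
col: 3 vs 7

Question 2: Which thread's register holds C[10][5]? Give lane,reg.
10,3

r:10=>grp=2,rB=1  c:5=>tig=2,lo=1
L=2*4+2=10  i=1*2+1=3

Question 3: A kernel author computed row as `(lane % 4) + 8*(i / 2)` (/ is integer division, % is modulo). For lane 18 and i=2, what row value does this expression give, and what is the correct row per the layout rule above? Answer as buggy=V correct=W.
`(lane % 4) + 8*(i / 2)`[18,2]⇒10
lane 18: gr=4 (18/4), th=2 (18%4)
i=2: r=4+8=12, c=2*2+0=4
row: 10 vs 12

buggy=10 correct=12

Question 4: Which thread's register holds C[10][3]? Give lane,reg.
9,3

r=10→G=2,rhi=1  c=3→T=1,p=1
L=2*4+1=9  i=1*2+1=3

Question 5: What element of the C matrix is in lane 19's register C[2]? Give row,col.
12,6

lane 19→19/4=4, 19 mod 4=3
i=2  r:4+8→12  c:2·3+0→6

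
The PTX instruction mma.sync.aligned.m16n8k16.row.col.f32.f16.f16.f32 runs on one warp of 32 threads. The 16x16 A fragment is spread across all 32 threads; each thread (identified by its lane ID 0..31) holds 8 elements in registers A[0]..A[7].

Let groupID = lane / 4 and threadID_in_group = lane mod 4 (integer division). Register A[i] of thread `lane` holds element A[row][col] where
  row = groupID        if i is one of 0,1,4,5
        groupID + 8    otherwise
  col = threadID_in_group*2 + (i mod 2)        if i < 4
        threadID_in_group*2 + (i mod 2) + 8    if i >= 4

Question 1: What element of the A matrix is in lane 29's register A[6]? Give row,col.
15,10

lane 29=>29/4=7, 29 mod 4=1
i=6  r:7+8=>15  c:2·1+0+8=>10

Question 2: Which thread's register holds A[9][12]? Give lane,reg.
6,6

r=9⇒gr=1,Rb=1  c=12⇒Cb=1,th=2,odd=0
L=1*4+2=6  i=1*4+1*2+0=6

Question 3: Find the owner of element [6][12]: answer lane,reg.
26,4

r:6=>grp=6,rB=0  c:12=>cB=1,tig=2,lo=0
L=6*4+2=26  i=1*4+0*2+0=4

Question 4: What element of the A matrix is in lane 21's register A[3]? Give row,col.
13,3

21: G=5,T=1
[3] (5+8,1*2+1+0) = (13,3)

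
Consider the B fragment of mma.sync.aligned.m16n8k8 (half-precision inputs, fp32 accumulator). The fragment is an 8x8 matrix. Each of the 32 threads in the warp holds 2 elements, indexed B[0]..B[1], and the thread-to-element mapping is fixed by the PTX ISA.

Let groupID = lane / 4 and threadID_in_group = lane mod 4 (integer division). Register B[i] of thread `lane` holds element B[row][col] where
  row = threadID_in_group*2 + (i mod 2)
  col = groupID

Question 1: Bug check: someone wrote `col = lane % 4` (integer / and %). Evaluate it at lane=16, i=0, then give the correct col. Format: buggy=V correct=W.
`lane % 4`[16,0]→0
lane 16→16/4=4, 16 mod 4=0
i=0  r:2·0+0→0  c:4
col: 0 vs 4

buggy=0 correct=4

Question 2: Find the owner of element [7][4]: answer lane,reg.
c=4→G=4  r=7→T=3,p=1
L=4*4+3=19  i=1=1

19,1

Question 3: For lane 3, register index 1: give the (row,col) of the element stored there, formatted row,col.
7,0

L=3⇒gr=3>>2=0, th=3&3=3
[1]⇒row 3·2+1=7  col gr=0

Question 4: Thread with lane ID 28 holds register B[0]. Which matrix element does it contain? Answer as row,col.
0,7

L=28=>grp=28>>2=7, tig=28&3=0
[0]=>row 0·2+0=0  col grp=7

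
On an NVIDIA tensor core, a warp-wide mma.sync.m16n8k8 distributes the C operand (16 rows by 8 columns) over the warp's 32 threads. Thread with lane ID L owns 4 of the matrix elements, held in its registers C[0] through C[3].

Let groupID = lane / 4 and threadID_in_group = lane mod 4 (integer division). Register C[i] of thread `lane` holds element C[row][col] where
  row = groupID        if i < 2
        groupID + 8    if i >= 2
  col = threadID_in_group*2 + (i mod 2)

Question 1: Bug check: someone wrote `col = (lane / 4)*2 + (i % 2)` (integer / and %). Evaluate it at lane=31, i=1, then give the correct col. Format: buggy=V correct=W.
`(lane / 4)*2 + (i % 2)`[31,1]=>15
L=31=>grp=31>>2=7, tig=31&3=3
[1]=>row 7+0=7  col 3·2+1=7
col: 15 vs 7

buggy=15 correct=7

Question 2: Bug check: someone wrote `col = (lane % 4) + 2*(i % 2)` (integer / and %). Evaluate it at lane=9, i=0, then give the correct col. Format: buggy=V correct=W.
buggy=1 correct=2

`(lane % 4) + 2*(i % 2)`[9,0]→1
9: G=2,T=1
[0] (2+0,1*2+0) = (2,2)
col: 1 vs 2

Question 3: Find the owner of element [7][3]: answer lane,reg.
r=7->g=7,rb=0  c=3->t=1,b0=1
L=7*4+1=29  i=0*2+1=1

29,1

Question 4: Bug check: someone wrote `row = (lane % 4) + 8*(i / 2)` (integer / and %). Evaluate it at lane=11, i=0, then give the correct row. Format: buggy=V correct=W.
`(lane % 4) + 8*(i / 2)`[11,0]⇒3
lane 11: gr=2 (11/4), th=3 (11%4)
i=0: r=2+0=2, c=3*2+0=6
row: 3 vs 2

buggy=3 correct=2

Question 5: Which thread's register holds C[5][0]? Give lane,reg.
r:5=>grp=5,rB=0  c:0=>tig=0,lo=0
L=5*4+0=20  i=0*2+0=0

20,0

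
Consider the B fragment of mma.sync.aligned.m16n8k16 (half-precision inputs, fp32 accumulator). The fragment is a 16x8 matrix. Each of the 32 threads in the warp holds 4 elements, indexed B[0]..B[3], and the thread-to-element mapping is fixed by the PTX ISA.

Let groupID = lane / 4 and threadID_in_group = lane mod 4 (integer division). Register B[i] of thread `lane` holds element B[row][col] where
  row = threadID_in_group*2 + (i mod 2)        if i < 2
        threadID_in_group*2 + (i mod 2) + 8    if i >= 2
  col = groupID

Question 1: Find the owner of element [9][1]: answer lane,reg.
4,3

c=1->g=1  r=9->rb=1,t=0,b0=1
L=1*4+0=4  i=1*2+1=3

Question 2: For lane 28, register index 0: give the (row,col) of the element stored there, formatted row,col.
0,7

L=28->g=28>>2=7, t=28&3=0
[0]->row 0·2+0+0=0  col g=7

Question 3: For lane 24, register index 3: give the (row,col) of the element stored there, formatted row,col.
lane 24=>24/4=6, 24 mod 4=0
i=3  r:2·0+1+8=>9  c:6

9,6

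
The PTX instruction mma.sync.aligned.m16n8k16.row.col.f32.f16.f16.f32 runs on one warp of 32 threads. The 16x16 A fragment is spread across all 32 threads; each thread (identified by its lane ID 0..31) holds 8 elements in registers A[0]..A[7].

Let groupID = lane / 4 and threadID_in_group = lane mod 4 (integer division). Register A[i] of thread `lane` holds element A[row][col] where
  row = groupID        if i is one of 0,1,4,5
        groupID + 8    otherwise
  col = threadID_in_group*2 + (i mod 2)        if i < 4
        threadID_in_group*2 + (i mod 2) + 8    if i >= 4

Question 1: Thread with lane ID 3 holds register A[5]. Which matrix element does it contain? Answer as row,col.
0,15

lane 3: grp=0 (3/4), tig=3 (3%4)
i=5: r=0+0=0, c=3*2+1+8=15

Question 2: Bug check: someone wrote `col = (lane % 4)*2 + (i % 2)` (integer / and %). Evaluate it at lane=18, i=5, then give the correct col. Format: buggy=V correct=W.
`(lane % 4)*2 + (i % 2)`[18,5]->5
L=18->g=18>>2=4, t=18&3=2
[5]->row 4+0=4  col 2·2+1+8=13
col: 5 vs 13

buggy=5 correct=13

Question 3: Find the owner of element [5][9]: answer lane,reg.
20,5

r: 5->gid=5,r8=0  c: 9->c8=1,tid=0,i&1=1
L=5*4+0=20  i=1*4+0*2+1=5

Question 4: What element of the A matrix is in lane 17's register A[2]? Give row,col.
17: g=4,t=1
[2] (4+8,1*2+0+0) = (12,2)

12,2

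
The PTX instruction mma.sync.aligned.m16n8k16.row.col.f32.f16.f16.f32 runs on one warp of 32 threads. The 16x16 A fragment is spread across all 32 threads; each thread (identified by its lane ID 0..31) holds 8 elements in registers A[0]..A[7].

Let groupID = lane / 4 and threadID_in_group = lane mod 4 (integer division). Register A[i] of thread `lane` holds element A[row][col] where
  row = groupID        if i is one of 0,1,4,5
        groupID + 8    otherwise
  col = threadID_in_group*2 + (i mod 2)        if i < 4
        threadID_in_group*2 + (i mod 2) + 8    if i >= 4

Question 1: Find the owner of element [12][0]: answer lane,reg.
16,2

r:12=>grp=4,rB=1  c:0=>cB=0,tig=0,lo=0
L=4*4+0=16  i=0*4+1*2+0=2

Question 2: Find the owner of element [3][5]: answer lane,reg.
r=3⇒gr=3,Rb=0  c=5⇒Cb=0,th=2,odd=1
L=3*4+2=14  i=0*4+0*2+1=1

14,1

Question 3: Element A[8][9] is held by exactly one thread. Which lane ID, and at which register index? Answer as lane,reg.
r=8->g=0,rb=1  c=9->cb=1,t=0,b0=1
L=0*4+0=0  i=1*4+1*2+1=7

0,7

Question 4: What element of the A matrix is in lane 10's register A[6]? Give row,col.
10: grp=2,tig=2
[6] (2+8,2*2+0+8) = (10,12)

10,12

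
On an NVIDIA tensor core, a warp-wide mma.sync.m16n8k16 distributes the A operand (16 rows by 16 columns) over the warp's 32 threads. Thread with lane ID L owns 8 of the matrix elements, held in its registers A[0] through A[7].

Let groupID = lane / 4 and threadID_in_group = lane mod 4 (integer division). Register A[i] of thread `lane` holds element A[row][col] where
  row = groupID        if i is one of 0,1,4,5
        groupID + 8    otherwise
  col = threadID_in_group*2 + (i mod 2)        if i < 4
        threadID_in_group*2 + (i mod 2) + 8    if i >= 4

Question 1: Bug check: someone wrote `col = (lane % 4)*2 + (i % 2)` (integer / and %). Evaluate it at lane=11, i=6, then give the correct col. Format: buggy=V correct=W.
`(lane % 4)*2 + (i % 2)`[11,6]→6
lane 11→11/4=2, 11 mod 4=3
i=6  r:2+8→10  c:2·3+0+8→14
col: 6 vs 14

buggy=6 correct=14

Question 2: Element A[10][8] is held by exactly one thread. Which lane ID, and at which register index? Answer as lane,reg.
r:10=>grp=2,rB=1  c:8=>cB=1,tig=0,lo=0
L=2*4+0=8  i=1*4+1*2+0=6

8,6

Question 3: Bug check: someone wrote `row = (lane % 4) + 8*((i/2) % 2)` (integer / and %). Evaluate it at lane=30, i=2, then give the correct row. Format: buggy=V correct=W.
`(lane % 4) + 8*((i/2) % 2)`[30,2]=>10
L=30=>grp=30>>2=7, tig=30&3=2
[2]=>row 7+8=15  col 2·2+0+0=4
row: 10 vs 15

buggy=10 correct=15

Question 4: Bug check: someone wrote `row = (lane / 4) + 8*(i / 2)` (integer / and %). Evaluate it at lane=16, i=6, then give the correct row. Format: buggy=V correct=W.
`(lane / 4) + 8*(i / 2)`[16,6]=>28
L=16=>grp=16>>2=4, tig=16&3=0
[6]=>row 4+8=12  col 0·2+0+8=8
row: 28 vs 12

buggy=28 correct=12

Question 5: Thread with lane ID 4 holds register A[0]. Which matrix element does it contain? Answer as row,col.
lane 4=>4/4=1, 4 mod 4=0
i=0  r:1+0=>1  c:2·0+0+0=>0

1,0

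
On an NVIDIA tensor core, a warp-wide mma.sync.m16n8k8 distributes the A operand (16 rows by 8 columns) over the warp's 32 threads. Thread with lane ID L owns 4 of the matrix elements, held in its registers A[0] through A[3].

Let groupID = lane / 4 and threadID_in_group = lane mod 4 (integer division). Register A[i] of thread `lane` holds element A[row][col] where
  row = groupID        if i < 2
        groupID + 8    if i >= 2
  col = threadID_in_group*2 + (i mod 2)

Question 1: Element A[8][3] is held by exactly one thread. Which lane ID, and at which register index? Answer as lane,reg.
r=8->g=0,rb=1  c=3->t=1,b0=1
L=0*4+1=1  i=1*2+1=3

1,3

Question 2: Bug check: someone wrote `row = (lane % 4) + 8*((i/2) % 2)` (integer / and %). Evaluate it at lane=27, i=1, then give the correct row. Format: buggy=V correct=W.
buggy=3 correct=6

`(lane % 4) + 8*((i/2) % 2)`[27,1]⇒3
lane 27: gr=6 (27/4), th=3 (27%4)
i=1: r=6+0=6, c=3*2+1=7
row: 3 vs 6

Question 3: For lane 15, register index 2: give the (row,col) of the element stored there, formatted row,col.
15: G=3,T=3
[2] (3+8,3*2+0) = (11,6)

11,6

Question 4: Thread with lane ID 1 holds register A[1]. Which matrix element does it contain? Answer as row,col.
0,3

lane 1: grp=0 (1/4), tig=1 (1%4)
i=1: r=0+0=0, c=1*2+1=3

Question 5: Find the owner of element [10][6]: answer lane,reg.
11,2

r=10→G=2,rhi=1  c=6→T=3,p=0
L=2*4+3=11  i=1*2+0=2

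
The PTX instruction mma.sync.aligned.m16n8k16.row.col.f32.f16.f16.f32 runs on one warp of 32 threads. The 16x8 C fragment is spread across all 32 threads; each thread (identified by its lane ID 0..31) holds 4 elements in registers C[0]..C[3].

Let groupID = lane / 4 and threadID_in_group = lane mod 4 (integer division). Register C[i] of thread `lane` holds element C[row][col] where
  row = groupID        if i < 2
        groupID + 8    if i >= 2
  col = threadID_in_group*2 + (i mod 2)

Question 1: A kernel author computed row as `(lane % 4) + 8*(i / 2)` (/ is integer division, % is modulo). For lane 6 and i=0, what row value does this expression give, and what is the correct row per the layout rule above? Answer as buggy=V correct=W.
buggy=2 correct=1

`(lane % 4) + 8*(i / 2)`[6,0]->2
L=6->g=6>>2=1, t=6&3=2
[0]->row 1+0=1  col 2·2+0=4
row: 2 vs 1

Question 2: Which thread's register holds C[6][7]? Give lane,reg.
r:6=>grp=6,rB=0  c:7=>tig=3,lo=1
L=6*4+3=27  i=0*2+1=1

27,1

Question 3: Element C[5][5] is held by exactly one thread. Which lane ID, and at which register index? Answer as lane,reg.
22,1

r:5=>grp=5,rB=0  c:5=>tig=2,lo=1
L=5*4+2=22  i=0*2+1=1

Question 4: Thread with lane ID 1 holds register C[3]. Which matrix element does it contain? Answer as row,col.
8,3

1: gid=0,tid=1
[3] (0+8,1*2+1) = (8,3)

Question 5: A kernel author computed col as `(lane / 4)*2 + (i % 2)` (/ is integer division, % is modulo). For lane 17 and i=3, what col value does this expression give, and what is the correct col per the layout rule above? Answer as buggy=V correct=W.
`(lane / 4)*2 + (i % 2)`[17,3]->9
lane 17->17/4=4, 17 mod 4=1
i=3  r:4+8->12  c:2·1+1->3
col: 9 vs 3

buggy=9 correct=3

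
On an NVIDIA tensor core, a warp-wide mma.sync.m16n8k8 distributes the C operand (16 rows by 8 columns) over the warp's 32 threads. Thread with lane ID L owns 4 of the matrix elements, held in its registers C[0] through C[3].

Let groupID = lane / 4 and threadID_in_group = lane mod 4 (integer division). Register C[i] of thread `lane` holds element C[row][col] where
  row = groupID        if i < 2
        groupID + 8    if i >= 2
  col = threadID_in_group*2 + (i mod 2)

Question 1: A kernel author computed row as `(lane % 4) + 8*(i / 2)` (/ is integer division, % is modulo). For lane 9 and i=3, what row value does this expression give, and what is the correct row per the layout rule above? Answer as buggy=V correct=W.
buggy=9 correct=10

`(lane % 4) + 8*(i / 2)`[9,3]⇒9
L=9⇒gr=9>>2=2, th=9&3=1
[3]⇒row 2+8=10  col 1·2+1=3
row: 9 vs 10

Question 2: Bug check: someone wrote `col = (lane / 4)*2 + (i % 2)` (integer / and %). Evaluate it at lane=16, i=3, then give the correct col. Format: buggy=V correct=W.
`(lane / 4)*2 + (i % 2)`[16,3]->9
16: g=4,t=0
[3] (4+8,0*2+1) = (12,1)
col: 9 vs 1

buggy=9 correct=1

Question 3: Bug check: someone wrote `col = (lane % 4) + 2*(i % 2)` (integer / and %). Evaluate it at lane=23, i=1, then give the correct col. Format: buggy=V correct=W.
buggy=5 correct=7

`(lane % 4) + 2*(i % 2)`[23,1]→5
lane 23: G=5 (23/4), T=3 (23%4)
i=1: r=5+0=5, c=3*2+1=7
col: 5 vs 7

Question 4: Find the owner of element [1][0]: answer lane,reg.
r:1=>grp=1,rB=0  c:0=>tig=0,lo=0
L=1*4+0=4  i=0*2+0=0

4,0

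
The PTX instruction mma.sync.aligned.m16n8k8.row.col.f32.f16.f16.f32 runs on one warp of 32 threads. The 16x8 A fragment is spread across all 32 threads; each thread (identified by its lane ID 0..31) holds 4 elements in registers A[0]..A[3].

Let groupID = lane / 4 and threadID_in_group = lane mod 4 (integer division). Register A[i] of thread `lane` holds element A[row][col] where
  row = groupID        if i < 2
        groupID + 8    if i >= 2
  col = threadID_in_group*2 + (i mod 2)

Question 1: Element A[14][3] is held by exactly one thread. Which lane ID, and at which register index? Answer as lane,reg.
r: 14->gid=6,r8=1  c: 3->tid=1,i&1=1
L=6*4+1=25  i=1*2+1=3

25,3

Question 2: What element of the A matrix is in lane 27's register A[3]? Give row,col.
27: g=6,t=3
[3] (6+8,3*2+1) = (14,7)

14,7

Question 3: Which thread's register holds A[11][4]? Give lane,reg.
r=11→G=3,rhi=1  c=4→T=2,p=0
L=3*4+2=14  i=1*2+0=2

14,2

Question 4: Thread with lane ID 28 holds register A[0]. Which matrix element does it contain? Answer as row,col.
7,0

28: g=7,t=0
[0] (7+0,0*2+0) = (7,0)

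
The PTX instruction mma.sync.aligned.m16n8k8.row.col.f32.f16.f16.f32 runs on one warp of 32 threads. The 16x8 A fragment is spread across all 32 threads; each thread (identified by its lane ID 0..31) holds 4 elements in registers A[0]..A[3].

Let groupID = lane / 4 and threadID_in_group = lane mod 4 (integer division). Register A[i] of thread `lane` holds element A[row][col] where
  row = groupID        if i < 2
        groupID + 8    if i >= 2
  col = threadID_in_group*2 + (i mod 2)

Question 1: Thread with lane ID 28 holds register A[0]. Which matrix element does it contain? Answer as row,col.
7,0

L=28->g=28>>2=7, t=28&3=0
[0]->row 7+0=7  col 0·2+0=0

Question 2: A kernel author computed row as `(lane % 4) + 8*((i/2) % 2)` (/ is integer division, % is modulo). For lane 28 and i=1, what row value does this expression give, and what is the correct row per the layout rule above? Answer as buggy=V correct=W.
`(lane % 4) + 8*((i/2) % 2)`[28,1]→0
lane 28→28/4=7, 28 mod 4=0
i=1  r:7+0→7  c:2·0+1→1
row: 0 vs 7

buggy=0 correct=7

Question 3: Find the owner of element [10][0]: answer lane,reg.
8,2

r=10->g=2,rb=1  c=0->t=0,b0=0
L=2*4+0=8  i=1*2+0=2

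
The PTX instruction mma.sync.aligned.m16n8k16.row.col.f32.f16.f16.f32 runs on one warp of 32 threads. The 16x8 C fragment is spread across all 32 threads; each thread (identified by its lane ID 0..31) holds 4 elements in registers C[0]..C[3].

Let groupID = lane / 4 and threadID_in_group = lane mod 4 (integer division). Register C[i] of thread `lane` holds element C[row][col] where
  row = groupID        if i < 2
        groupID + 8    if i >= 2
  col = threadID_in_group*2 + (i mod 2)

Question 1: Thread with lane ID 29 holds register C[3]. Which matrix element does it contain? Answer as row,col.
15,3

lane 29: g=7 (29/4), t=1 (29%4)
i=3: r=7+8=15, c=1*2+1=3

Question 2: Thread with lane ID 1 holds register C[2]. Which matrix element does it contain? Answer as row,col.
L=1->g=1>>2=0, t=1&3=1
[2]->row 0+8=8  col 1·2+0=2

8,2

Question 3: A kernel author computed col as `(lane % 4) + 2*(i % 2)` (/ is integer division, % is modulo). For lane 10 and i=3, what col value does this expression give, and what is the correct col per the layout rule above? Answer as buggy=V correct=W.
`(lane % 4) + 2*(i % 2)`[10,3]->4
lane 10->10/4=2, 10 mod 4=2
i=3  r:2+8->10  c:2·2+1->5
col: 4 vs 5

buggy=4 correct=5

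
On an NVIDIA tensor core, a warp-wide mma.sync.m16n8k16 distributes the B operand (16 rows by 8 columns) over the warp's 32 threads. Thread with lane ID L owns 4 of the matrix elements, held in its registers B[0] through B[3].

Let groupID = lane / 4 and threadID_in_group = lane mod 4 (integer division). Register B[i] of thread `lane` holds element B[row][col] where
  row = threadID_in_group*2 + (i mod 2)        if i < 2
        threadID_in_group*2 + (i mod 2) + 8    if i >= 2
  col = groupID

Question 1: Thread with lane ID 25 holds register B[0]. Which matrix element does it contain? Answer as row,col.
2,6

L=25⇒gr=25>>2=6, th=25&3=1
[0]⇒row 1·2+0+0=2  col gr=6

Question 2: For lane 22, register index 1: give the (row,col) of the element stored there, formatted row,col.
5,5

lane 22=>22/4=5, 22 mod 4=2
i=1  r:2·2+1+0=>5  c:5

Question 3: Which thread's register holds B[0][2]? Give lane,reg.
c:2=>grp=2  r:0=>rB=0,tig=0,lo=0
L=2*4+0=8  i=0*2+0=0

8,0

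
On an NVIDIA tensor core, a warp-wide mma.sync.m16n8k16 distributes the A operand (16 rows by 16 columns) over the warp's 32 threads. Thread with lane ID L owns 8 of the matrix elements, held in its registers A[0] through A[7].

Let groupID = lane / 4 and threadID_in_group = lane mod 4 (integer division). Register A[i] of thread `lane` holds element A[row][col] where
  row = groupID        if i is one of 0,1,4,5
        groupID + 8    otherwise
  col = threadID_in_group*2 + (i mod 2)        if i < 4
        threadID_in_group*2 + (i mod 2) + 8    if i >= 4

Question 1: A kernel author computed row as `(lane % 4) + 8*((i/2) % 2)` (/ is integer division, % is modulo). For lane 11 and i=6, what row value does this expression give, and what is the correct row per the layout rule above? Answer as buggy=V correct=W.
`(lane % 4) + 8*((i/2) % 2)`[11,6]->11
lane 11: g=2 (11/4), t=3 (11%4)
i=6: r=2+8=10, c=3*2+0+8=14
row: 11 vs 10

buggy=11 correct=10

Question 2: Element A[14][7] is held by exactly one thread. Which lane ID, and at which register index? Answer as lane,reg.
r: 14->gid=6,r8=1  c: 7->c8=0,tid=3,i&1=1
L=6*4+3=27  i=0*4+1*2+1=3

27,3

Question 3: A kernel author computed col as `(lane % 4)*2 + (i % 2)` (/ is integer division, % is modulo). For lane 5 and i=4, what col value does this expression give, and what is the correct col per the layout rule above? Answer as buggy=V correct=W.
`(lane % 4)*2 + (i % 2)`[5,4]->2
L=5->gid=5>>2=1, tid=5&3=1
[4]->row 1+0=1  col 1·2+0+8=10
col: 2 vs 10

buggy=2 correct=10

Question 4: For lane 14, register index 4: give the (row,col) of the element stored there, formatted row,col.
3,12

L=14→G=14>>2=3, T=14&3=2
[4]→row 3+0=3  col 2·2+0+8=12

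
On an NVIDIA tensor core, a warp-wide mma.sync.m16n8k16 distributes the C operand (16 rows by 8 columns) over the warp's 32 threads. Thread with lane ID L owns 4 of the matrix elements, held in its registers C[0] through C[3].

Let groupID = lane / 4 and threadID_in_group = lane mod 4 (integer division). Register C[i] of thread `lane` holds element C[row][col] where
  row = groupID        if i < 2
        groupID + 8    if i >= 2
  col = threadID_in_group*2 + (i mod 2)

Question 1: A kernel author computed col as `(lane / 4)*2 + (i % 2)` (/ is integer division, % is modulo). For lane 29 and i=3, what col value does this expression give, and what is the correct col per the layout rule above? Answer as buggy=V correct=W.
buggy=15 correct=3

`(lane / 4)*2 + (i % 2)`[29,3]=>15
lane 29=>29/4=7, 29 mod 4=1
i=3  r:7+8=>15  c:2·1+1=>3
col: 15 vs 3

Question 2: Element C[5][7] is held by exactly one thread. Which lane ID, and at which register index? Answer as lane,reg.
23,1

r=5⇒gr=5,Rb=0  c=7⇒th=3,odd=1
L=5*4+3=23  i=0*2+1=1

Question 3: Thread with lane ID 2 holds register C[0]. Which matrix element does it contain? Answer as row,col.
0,4

L=2->gid=2>>2=0, tid=2&3=2
[0]->row 0+0=0  col 2·2+0=4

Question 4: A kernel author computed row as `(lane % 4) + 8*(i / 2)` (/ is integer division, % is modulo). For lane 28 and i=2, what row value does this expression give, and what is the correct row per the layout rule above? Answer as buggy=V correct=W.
buggy=8 correct=15

`(lane % 4) + 8*(i / 2)`[28,2]->8
L=28->gid=28>>2=7, tid=28&3=0
[2]->row 7+8=15  col 0·2+0=0
row: 8 vs 15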